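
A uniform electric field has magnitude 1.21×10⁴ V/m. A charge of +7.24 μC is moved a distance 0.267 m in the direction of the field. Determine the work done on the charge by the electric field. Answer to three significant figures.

0.0234 J

The potential change for a displacement 0.267 m in the direction of the field is ΔV = −Ed = -3230 V.
W_field = −qΔV = 0.0234 J.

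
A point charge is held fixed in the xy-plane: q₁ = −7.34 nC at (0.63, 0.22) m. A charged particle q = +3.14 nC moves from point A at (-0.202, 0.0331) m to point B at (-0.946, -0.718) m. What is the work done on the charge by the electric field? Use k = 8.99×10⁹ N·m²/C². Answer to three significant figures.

The work done by the electric force is W_field = −ΔU = −q(V_B − V_A) = q(V_A − V_B).
At A: distance to the source charge is 0.853 m; V_A = kq₁/r = -77.4 V.
At B: distance to the source charge is 1.83 m; V_B = kq₁/r = -36.0 V.
ΔV = V_B − V_A = 41.4 V.
W_field = −qΔV = −(3.14×10⁻⁹ C)(41.4 V) = -1.30×10⁻⁷ J.

-1.30×10⁻⁷ J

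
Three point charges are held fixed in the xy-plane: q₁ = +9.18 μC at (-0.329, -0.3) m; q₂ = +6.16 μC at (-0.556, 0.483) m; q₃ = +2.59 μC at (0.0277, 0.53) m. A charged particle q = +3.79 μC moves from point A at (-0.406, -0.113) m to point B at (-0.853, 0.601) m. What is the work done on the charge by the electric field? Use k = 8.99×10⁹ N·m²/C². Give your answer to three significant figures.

The work done by the electric force is W_field = −ΔU = −q(V_B − V_A) = q(V_A − V_B).
At A: distances to the source charges are 0.202 m, 0.615 m, 0.776 m; V_A = Σ kqᵢ/rᵢ = 5.28×10⁵ V.
At B: distances to the source charges are 1.04 m, 0.320 m, 0.884 m; V_B = Σ kqᵢ/rᵢ = 2.79×10⁵ V.
ΔV = V_B − V_A = -2.49×10⁵ V.
W_field = −qΔV = −(3.79×10⁻⁶ C)(-2.49×10⁵ V) = 0.945 J.

0.945 J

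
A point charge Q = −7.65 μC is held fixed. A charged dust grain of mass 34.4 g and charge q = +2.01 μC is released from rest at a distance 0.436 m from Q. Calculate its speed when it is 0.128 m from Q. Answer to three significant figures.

Only the electrostatic force acts, so mechanical energy is conserved: ½mv² = U₁ − U₂ = kQq(1/r₁ − 1/r₂).
U₁ − U₂ = (8.99×10⁹ N·m²/C²)(-7.65×10⁻⁶ C)(2.01×10⁻⁶ C)(1/0.436 − 1/0.128) = 0.763 J.
v = √(2·0.763/0.0344) = 6.66 m/s.

6.66 m/s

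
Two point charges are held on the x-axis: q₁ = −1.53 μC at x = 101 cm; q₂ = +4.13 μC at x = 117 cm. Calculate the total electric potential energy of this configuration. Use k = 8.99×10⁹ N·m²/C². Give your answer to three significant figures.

The work to assemble the configuration equals its total potential energy, U = Σ kqᵢqⱼ/rᵢⱼ over all pairs.
Pair separations: r₁₂ = 0.160 m.
U = (-0.355) = -0.355 J.

-0.355 J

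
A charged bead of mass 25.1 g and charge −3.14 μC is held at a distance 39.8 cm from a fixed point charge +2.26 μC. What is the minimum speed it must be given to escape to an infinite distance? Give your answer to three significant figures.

3.57 m/s

To just escape, total mechanical energy must reach zero at infinity: ½mv²_min + U = 0, so ½mv²_min = −U = |kQq|/r.
|U| = |kQq|/r = (8.99×10⁹ N·m²/C²)(2.26×10⁻⁶)(3.14×10⁻⁶)/(0.398) = 0.160 J.
v_min = √(2|U|/m) = √(2·0.160/0.0251) = 3.57 m/s.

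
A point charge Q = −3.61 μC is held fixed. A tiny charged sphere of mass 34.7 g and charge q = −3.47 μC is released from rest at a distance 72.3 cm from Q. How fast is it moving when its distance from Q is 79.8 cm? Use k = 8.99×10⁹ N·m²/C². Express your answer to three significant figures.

0.919 m/s

Only the electrostatic force acts, so mechanical energy is conserved: ½mv² = U₁ − U₂ = kQq(1/r₁ − 1/r₂).
U₁ − U₂ = (8.99×10⁹ N·m²/C²)(-3.61×10⁻⁶ C)(-3.47×10⁻⁶ C)(1/0.723 − 1/0.798) = 0.0146 J.
v = √(2·0.0146/0.0347) = 0.919 m/s.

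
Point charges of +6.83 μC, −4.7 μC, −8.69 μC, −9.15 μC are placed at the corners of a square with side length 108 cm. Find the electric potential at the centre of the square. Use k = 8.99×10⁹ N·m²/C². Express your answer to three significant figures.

-1.85×10⁵ V

Electric potential is a scalar, so the contributions from each charge add algebraically: V = Σ kqᵢ/rᵢ.
The distance from each corner to the centre is a√2/2 = 0.764 m.
V = k[(6.83×10⁻⁶)/(0.764) + (-4.70×10⁻⁶)/(0.764) + (-8.69×10⁻⁶)/(0.764) + (-9.15×10⁻⁶)/(0.764)] = -1.85×10⁵ V.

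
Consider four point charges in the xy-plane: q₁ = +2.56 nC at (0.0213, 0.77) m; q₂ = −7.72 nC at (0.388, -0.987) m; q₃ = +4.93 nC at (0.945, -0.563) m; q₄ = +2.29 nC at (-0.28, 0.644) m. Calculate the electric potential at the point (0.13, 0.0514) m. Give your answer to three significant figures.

Electric potential is a scalar, so the contributions from each charge add algebraically: V = Σ kqᵢ/rᵢ.
Distances from the field point to each charge: r₁ = 0.727 m, r₂ = 1.07 m, r₃ = 1.02 m, r₄ = 0.721 m.
V = k[(2.56×10⁻⁹)/(0.727) + (-7.72×10⁻⁹)/(1.07) + (4.93×10⁻⁹)/(1.02) + (2.29×10⁻⁹)/(0.721)] = 38.8 V.

38.8 V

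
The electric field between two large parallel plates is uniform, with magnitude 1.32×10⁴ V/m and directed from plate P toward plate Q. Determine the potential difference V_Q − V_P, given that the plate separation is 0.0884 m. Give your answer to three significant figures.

In a uniform field, potential decreases in the direction of E: ΔV = −E·d for a displacement d parallel to E.
Going from P to Q is a displacement of 0.0884 m along the field, so V_Q − V_P = −Ed = -1170 V.

-1170 V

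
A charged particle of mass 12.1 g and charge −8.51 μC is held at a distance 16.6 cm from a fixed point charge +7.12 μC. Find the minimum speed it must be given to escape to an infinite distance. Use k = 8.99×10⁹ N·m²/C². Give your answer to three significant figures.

23.3 m/s

To just escape, total mechanical energy must reach zero at infinity: ½mv²_min + U = 0, so ½mv²_min = −U = |kQq|/r.
|U| = |kQq|/r = (8.99×10⁹ N·m²/C²)(7.12×10⁻⁶)(8.51×10⁻⁶)/(0.166) = 3.28 J.
v_min = √(2|U|/m) = √(2·3.28/0.0121) = 23.3 m/s.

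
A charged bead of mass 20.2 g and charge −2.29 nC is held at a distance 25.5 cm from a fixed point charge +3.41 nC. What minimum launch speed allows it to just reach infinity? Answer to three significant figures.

To just escape, total mechanical energy must reach zero at infinity: ½mv²_min + U = 0, so ½mv²_min = −U = |kQq|/r.
|U| = |kQq|/r = (8.99×10⁹ N·m²/C²)(3.41×10⁻⁹)(2.29×10⁻⁹)/(0.255) = 2.75×10⁻⁷ J.
v_min = √(2|U|/m) = √(2·2.75×10⁻⁷/0.0202) = 5.22×10⁻³ m/s.

5.22×10⁻³ m/s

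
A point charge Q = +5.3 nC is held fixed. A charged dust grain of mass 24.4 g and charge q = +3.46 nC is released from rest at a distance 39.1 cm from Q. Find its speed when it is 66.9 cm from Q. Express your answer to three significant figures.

3.79×10⁻³ m/s

Only the electrostatic force acts, so mechanical energy is conserved: ½mv² = U₁ − U₂ = kQq(1/r₁ − 1/r₂).
U₁ − U₂ = (8.99×10⁹ N·m²/C²)(5.30×10⁻⁹ C)(3.46×10⁻⁹ C)(1/0.391 − 1/0.669) = 1.75×10⁻⁷ J.
v = √(2·1.75×10⁻⁷/0.0244) = 3.79×10⁻³ m/s.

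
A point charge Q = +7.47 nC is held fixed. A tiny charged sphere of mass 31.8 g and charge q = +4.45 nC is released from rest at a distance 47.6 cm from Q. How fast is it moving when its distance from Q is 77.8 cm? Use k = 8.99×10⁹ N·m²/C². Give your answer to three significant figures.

3.92×10⁻³ m/s

Only the electrostatic force acts, so mechanical energy is conserved: ½mv² = U₁ − U₂ = kQq(1/r₁ − 1/r₂).
U₁ − U₂ = (8.99×10⁹ N·m²/C²)(7.47×10⁻⁹ C)(4.45×10⁻⁹ C)(1/0.476 − 1/0.778) = 2.44×10⁻⁷ J.
v = √(2·2.44×10⁻⁷/0.0318) = 3.92×10⁻³ m/s.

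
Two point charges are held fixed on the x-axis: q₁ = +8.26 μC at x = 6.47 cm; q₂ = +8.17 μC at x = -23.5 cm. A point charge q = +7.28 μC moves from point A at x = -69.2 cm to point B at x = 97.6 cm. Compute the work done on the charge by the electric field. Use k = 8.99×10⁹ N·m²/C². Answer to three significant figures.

The work done by the electric force is W_field = −ΔU = −q(V_B − V_A) = q(V_A − V_B).
At A: distances to the source charges are 0.757 m, 0.457 m; V_A = Σ kqᵢ/rᵢ = 2.59×10⁵ V.
At B: distances to the source charges are 0.911 m, 1.21 m; V_B = Σ kqᵢ/rᵢ = 1.42×10⁵ V.
ΔV = V_B − V_A = -1.17×10⁵ V.
W_field = −qΔV = −(7.28×10⁻⁶ C)(-1.17×10⁵ V) = 0.850 J.

0.850 J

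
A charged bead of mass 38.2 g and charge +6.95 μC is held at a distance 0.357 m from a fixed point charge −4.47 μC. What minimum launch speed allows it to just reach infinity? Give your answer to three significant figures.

6.40 m/s

To just escape, total mechanical energy must reach zero at infinity: ½mv²_min + U = 0, so ½mv²_min = −U = |kQq|/r.
|U| = |kQq|/r = (8.99×10⁹ N·m²/C²)(4.47×10⁻⁶)(6.95×10⁻⁶)/(0.357) = 0.782 J.
v_min = √(2|U|/m) = √(2·0.782/0.0382) = 6.40 m/s.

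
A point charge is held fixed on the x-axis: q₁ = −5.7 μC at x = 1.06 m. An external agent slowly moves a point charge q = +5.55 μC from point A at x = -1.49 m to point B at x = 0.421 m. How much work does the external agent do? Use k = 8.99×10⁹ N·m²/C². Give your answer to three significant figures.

-0.334 J

For quasistatic motion the external work equals the change in potential energy: W_ext = qΔV = q(V_B − V_A).
At A: distance to the source charge is 2.55 m; V_A = kq₁/r = -2.01×10⁴ V.
At B: distance to the source charge is 0.639 m; V_B = kq₁/r = -8.02×10⁴ V.
ΔV = V_B − V_A = -6.01×10⁴ V.
W_ext = qΔV = (5.55×10⁻⁶ C)(-6.01×10⁴ V) = -0.334 J.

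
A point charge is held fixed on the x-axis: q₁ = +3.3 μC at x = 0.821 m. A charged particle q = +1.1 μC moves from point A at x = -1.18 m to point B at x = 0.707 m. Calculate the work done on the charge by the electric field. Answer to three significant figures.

-0.270 J

The work done by the electric force is W_field = −ΔU = −q(V_B − V_A) = q(V_A − V_B).
At A: distance to the source charge is 2.00 m; V_A = kq₁/r = 1.48×10⁴ V.
At B: distance to the source charge is 0.114 m; V_B = kq₁/r = 2.60×10⁵ V.
ΔV = V_B − V_A = 2.45×10⁵ V.
W_field = −qΔV = −(1.10×10⁻⁶ C)(2.45×10⁵ V) = -0.270 J.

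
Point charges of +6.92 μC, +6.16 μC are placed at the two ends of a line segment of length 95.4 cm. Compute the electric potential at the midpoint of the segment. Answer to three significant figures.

The total potential is the scalar sum of each charge's contribution, V = Σ kqᵢ/rᵢ.
Each charge is 0.477 m from the midpoint.
V = k[(6.92×10⁻⁶)/(0.477) + (6.16×10⁻⁶)/(0.477)] = 2.47×10⁵ V.

2.47×10⁵ V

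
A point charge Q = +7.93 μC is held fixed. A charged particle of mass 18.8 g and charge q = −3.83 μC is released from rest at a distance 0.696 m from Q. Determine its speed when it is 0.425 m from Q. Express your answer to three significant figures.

Only the electrostatic force acts, so mechanical energy is conserved: ½mv² = U₁ − U₂ = kQq(1/r₁ − 1/r₂).
U₁ − U₂ = (8.99×10⁹ N·m²/C²)(7.93×10⁻⁶ C)(-3.83×10⁻⁶ C)(1/0.696 − 1/0.425) = 0.250 J.
v = √(2·0.250/0.0188) = 5.16 m/s.

5.16 m/s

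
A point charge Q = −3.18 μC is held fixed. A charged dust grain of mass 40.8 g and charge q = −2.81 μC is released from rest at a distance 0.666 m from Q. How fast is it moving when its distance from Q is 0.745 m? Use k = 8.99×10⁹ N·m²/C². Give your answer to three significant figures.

Only the electrostatic force acts, so mechanical energy is conserved: ½mv² = U₁ − U₂ = kQq(1/r₁ − 1/r₂).
U₁ − U₂ = (8.99×10⁹ N·m²/C²)(-3.18×10⁻⁶ C)(-2.81×10⁻⁶ C)(1/0.666 − 1/0.745) = 0.0128 J.
v = √(2·0.0128/0.0408) = 0.792 m/s.

0.792 m/s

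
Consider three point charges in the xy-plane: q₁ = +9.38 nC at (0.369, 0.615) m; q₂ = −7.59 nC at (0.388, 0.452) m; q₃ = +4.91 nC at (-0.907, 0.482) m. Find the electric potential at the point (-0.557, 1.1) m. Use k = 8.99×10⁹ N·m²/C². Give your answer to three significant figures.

83.3 V

The total potential is the scalar sum of each charge's contribution, V = Σ kqᵢ/rᵢ.
Distances from the field point to each charge: r₁ = 1.05 m, r₂ = 1.15 m, r₃ = 0.710 m.
V = k[(9.38×10⁻⁹)/(1.05) + (-7.59×10⁻⁹)/(1.15) + (4.91×10⁻⁹)/(0.710)] = 83.3 V.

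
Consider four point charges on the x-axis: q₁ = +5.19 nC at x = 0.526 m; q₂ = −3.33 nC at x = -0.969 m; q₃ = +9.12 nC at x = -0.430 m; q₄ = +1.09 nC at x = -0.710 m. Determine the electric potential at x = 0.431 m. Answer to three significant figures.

574 V

The total potential is the scalar sum of each charge's contribution, V = Σ kqᵢ/rᵢ.
Distances from the field point to each charge: r₁ = 0.0950 m, r₂ = 1.40 m, r₃ = 0.861 m, r₄ = 1.14 m.
V = k[(5.19×10⁻⁹)/(0.0950) + (-3.33×10⁻⁹)/(1.40) + (9.12×10⁻⁹)/(0.861) + (1.09×10⁻⁹)/(1.14)] = 574 V.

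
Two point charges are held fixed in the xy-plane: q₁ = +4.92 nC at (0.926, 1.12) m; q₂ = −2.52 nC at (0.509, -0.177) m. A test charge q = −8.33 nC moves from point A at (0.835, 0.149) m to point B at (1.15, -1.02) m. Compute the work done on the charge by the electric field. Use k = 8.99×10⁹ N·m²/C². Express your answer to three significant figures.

2.46×10⁻⁸ J

The work done by the electric force is W_field = −ΔU = −q(V_B − V_A) = q(V_A − V_B).
At A: distances to the source charges are 0.975 m, 0.461 m; V_A = Σ kqᵢ/rᵢ = -3.79 V.
At B: distances to the source charges are 2.15 m, 1.06 m; V_B = Σ kqᵢ/rᵢ = -0.836 V.
ΔV = V_B − V_A = 2.95 V.
W_field = −qΔV = −(-8.33×10⁻⁹ C)(2.95 V) = 2.46×10⁻⁸ J.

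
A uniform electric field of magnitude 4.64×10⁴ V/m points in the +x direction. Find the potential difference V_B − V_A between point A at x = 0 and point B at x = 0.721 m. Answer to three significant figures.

In a uniform field, potential decreases in the direction of E: V_B − V_A = −E·Δx.
V_B − V_A = −(4.64×10⁴ V/m)(0.721 m) = -3.35×10⁴ V.

-3.35×10⁴ V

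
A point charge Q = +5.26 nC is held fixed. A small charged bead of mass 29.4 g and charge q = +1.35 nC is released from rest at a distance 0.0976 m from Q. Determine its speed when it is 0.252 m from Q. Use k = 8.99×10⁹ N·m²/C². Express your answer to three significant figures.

Only the electrostatic force acts, so mechanical energy is conserved: ½mv² = U₁ − U₂ = kQq(1/r₁ − 1/r₂).
U₁ − U₂ = (8.99×10⁹ N·m²/C²)(5.26×10⁻⁹ C)(1.35×10⁻⁹ C)(1/0.0976 − 1/0.252) = 4.01×10⁻⁷ J.
v = √(2·4.01×10⁻⁷/0.0294) = 5.22×10⁻³ m/s.

5.22×10⁻³ m/s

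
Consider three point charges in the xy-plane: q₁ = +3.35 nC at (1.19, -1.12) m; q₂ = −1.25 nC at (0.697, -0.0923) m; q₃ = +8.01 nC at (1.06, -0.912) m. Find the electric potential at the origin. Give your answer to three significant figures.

Electric potential is a scalar, so the contributions from each charge add algebraically: V = Σ kqᵢ/rᵢ.
Distances from the field point to each charge: r₁ = 1.63 m, r₂ = 0.703 m, r₃ = 1.40 m.
V = k[(3.35×10⁻⁹)/(1.63) + (-1.25×10⁻⁹)/(0.703) + (8.01×10⁻⁹)/(1.40)] = 53.9 V.

53.9 V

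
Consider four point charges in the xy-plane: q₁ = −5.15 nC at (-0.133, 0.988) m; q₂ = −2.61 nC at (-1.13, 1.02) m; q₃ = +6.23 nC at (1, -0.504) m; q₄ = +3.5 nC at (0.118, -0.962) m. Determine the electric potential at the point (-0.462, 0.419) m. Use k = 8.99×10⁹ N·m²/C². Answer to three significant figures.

Electric potential is a scalar, so the contributions from each charge add algebraically: V = Σ kqᵢ/rᵢ.
Distances from the field point to each charge: r₁ = 0.657 m, r₂ = 0.899 m, r₃ = 1.73 m, r₄ = 1.50 m.
V = k[(-5.15×10⁻⁹)/(0.657) + (-2.61×10⁻⁹)/(0.899) + (6.23×10⁻⁹)/(1.73) + (3.50×10⁻⁹)/(1.50)] = -43.2 V.

-43.2 V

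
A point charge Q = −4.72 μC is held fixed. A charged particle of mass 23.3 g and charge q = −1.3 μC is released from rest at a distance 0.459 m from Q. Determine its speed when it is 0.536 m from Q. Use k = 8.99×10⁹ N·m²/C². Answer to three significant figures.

Only the electrostatic force acts, so mechanical energy is conserved: ½mv² = U₁ − U₂ = kQq(1/r₁ − 1/r₂).
U₁ − U₂ = (8.99×10⁹ N·m²/C²)(-4.72×10⁻⁶ C)(-1.30×10⁻⁶ C)(1/0.459 − 1/0.536) = 0.0173 J.
v = √(2·0.0173/0.0233) = 1.22 m/s.

1.22 m/s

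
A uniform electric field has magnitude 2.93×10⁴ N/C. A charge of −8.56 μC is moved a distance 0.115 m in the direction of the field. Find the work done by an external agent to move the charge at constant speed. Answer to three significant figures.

0.0288 J

The potential change for a displacement 0.115 m in the direction of the field is ΔV = −Ed = -3370 V.
W_ext = qΔV = 0.0288 J.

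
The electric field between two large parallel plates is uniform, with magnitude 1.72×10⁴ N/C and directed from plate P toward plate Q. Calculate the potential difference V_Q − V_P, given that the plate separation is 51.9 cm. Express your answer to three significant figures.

In a uniform field, potential decreases in the direction of E: ΔV = −E·d for a displacement d parallel to E.
Going from P to Q is a displacement of 51.9 cm along the field, so V_Q − V_P = −Ed = -8930 V.

-8930 V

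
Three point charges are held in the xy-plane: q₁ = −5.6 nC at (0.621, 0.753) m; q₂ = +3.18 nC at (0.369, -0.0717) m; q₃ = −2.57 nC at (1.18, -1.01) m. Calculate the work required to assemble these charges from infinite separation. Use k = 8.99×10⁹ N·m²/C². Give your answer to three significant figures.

The assembly work is the sum of pairwise potential energies, U = Σ_{i<j} kqᵢqⱼ/rᵢⱼ.
Pair separations: r₁₂ = 0.862 m, r₁₃ = 1.85 m, r₂₃ = 1.24 m.
U = (-1.86×10⁻⁷) + (7.00×10⁻⁸) + (-5.92×10⁻⁸) = -1.75×10⁻⁷ J.

-1.75×10⁻⁷ J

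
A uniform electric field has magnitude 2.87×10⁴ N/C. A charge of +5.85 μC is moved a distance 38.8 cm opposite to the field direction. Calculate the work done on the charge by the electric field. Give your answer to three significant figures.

The potential change for a displacement 38.8 cm opposite to the field direction is ΔV = +Ed = 1.11×10⁴ V.
W_field = −qΔV = -0.0651 J.

-0.0651 J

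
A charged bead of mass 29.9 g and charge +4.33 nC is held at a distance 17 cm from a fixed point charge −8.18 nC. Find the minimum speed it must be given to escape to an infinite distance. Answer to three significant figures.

To just escape, total mechanical energy must reach zero at infinity: ½mv²_min + U = 0, so ½mv²_min = −U = |kQq|/r.
|U| = |kQq|/r = (8.99×10⁹ N·m²/C²)(8.18×10⁻⁹)(4.33×10⁻⁹)/(0.170) = 1.87×10⁻⁶ J.
v_min = √(2|U|/m) = √(2·1.87×10⁻⁶/0.0299) = 0.0112 m/s.

0.0112 m/s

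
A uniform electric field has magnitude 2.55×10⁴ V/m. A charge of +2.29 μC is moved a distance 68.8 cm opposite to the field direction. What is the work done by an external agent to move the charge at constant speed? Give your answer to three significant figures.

The potential change for a displacement 68.8 cm opposite to the field direction is ΔV = +Ed = 1.75×10⁴ V.
W_ext = qΔV = 0.0402 J.

0.0402 J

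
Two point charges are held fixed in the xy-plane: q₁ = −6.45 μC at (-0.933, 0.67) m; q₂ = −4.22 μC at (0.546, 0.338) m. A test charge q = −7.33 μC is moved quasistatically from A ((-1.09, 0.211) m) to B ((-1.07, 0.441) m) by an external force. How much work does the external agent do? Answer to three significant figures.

For quasistatic motion the external work equals the change in potential energy: W_ext = qΔV = q(V_B − V_A).
At A: distances to the source charges are 0.485 m, 1.64 m; V_A = Σ kqᵢ/rᵢ = -1.43×10⁵ V.
At B: distances to the source charges are 0.267 m, 1.62 m; V_B = Σ kqᵢ/rᵢ = -2.41×10⁵ V.
ΔV = V_B − V_A = -9.81×10⁴ V.
W_ext = qΔV = (-7.33×10⁻⁶ C)(-9.81×10⁴ V) = 0.719 J.

0.719 J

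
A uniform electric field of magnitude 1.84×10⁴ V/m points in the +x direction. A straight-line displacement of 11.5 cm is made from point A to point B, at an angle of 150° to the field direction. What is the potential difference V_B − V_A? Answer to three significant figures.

Only the component of displacement along E changes the potential: ΔV = −E·d·cosθ.
ΔV = −(1.84×10⁴ V/m)(0.115 m)cos150° = 1830 V.

1830 V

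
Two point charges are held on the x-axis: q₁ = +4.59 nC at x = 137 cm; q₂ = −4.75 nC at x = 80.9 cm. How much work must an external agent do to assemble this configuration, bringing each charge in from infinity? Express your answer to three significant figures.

-3.49×10⁻⁷ J

The assembly work is the sum of pairwise potential energies, U = Σ_{i<j} kqᵢqⱼ/rᵢⱼ.
Pair separations: r₁₂ = 0.561 m.
U = (-3.49×10⁻⁷) = -3.49×10⁻⁷ J.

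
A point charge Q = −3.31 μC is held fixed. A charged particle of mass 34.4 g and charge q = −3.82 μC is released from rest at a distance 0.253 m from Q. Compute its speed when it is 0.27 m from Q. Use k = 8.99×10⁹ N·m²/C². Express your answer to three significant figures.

Only the electrostatic force acts, so mechanical energy is conserved: ½mv² = U₁ − U₂ = kQq(1/r₁ − 1/r₂).
U₁ − U₂ = (8.99×10⁹ N·m²/C²)(-3.31×10⁻⁶ C)(-3.82×10⁻⁶ C)(1/0.253 − 1/0.270) = 0.0283 J.
v = √(2·0.0283/0.0344) = 1.28 m/s.

1.28 m/s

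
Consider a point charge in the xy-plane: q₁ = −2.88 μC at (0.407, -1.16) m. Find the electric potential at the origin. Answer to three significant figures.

-2.11×10⁴ V

Electric potential is a scalar, so the contributions from each charge add algebraically: V = Σ kqᵢ/rᵢ.
Distances from the field point to each charge: r₁ = 1.23 m.
V = k[(-2.88×10⁻⁶)/(1.23)] = -2.11×10⁴ V.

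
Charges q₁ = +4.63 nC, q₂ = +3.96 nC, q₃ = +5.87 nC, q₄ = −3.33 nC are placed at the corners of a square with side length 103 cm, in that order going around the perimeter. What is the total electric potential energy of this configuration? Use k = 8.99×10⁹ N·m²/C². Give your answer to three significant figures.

1.44×10⁻⁷ J

The assembly work is the sum of pairwise potential energies, U = Σ_{i<j} kqᵢqⱼ/rᵢⱼ.
The four side pairs have separation 1.03 m and the two diagonal pairs 1.46 m.
Summing all 6 pair terms gives U = 1.44×10⁻⁷ J.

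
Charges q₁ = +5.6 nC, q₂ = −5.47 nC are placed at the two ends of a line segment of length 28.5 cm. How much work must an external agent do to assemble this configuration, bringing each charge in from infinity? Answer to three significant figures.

The work to assemble the configuration equals its total potential energy, U = Σ kqᵢqⱼ/rᵢⱼ over all pairs.
The separation is r = 0.285 m.
U = (-9.66×10⁻⁷) = -9.66×10⁻⁷ J.

-9.66×10⁻⁷ J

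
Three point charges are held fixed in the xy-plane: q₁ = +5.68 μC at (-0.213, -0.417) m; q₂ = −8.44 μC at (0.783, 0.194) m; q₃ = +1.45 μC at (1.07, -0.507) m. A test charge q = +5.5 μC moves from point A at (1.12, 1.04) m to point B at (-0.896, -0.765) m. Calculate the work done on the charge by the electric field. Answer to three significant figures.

-0.456 J

The work done by the electric force is W_field = −ΔU = −q(V_B − V_A) = q(V_A − V_B).
At A: distances to the source charges are 1.97 m, 0.911 m, 1.55 m; V_A = Σ kqᵢ/rᵢ = -4.90×10⁴ V.
At B: distances to the source charges are 0.767 m, 1.93 m, 1.98 m; V_B = Σ kqᵢ/rᵢ = 3.39×10⁴ V.
ΔV = V_B − V_A = 8.30×10⁴ V.
W_field = −qΔV = −(5.50×10⁻⁶ C)(8.30×10⁴ V) = -0.456 J.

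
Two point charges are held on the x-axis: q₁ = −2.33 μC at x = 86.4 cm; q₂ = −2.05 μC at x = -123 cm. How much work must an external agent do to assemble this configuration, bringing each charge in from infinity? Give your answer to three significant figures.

The work to assemble the configuration equals its total potential energy, U = Σ kqᵢqⱼ/rᵢⱼ over all pairs.
Pair separations: r₁₂ = 2.09 m.
U = (0.0205) = 0.0205 J.

0.0205 J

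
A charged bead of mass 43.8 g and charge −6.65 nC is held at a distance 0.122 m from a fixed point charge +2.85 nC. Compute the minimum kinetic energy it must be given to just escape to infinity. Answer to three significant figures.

To just escape, total mechanical energy must reach zero at infinity: ½mv²_min + U = 0, so ½mv²_min = −U = |kQq|/r.
|U| = |kQq|/r = (8.99×10⁹ N·m²/C²)(2.85×10⁻⁹)(6.65×10⁻⁹)/(0.122) = 1.40×10⁻⁶ J.

1.40×10⁻⁶ J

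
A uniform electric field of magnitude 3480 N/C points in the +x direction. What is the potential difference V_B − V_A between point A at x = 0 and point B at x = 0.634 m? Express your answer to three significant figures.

In a uniform field, potential decreases in the direction of E: V_B − V_A = −E·Δx.
V_B − V_A = −(3480 V/m)(0.634 m) = -2210 V.

-2210 V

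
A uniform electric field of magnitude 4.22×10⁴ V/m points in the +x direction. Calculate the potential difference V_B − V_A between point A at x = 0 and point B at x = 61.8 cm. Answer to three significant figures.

-2.61×10⁴ V

In a uniform field, potential decreases in the direction of E: V_B − V_A = −E·Δx.
V_B − V_A = −(4.22×10⁴ V/m)(0.618 m) = -2.61×10⁴ V.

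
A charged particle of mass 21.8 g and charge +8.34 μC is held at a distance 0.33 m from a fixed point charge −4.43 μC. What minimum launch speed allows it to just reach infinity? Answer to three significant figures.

9.61 m/s

To just escape, total mechanical energy must reach zero at infinity: ½mv²_min + U = 0, so ½mv²_min = −U = |kQq|/r.
|U| = |kQq|/r = (8.99×10⁹ N·m²/C²)(4.43×10⁻⁶)(8.34×10⁻⁶)/(0.330) = 1.01 J.
v_min = √(2|U|/m) = √(2·1.01/0.0218) = 9.61 m/s.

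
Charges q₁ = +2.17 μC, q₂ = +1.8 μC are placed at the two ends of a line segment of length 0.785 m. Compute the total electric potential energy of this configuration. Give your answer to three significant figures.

0.0447 J

The assembly work is the sum of pairwise potential energies, U = Σ_{i<j} kqᵢqⱼ/rᵢⱼ.
The separation is r = 0.785 m.
U = (0.0447) = 0.0447 J.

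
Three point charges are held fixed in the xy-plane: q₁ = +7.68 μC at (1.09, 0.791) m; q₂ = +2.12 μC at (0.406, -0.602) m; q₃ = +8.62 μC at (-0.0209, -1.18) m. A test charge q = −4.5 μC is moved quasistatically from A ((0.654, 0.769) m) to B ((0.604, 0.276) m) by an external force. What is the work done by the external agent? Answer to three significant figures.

0.188 J

For quasistatic motion the external work equals the change in potential energy: W_ext = qΔV = q(V_B − V_A).
At A: distances to the source charges are 0.437 m, 1.39 m, 2.06 m; V_A = Σ kqᵢ/rᵢ = 2.09×10⁵ V.
At B: distances to the source charges are 0.708 m, 0.900 m, 1.58 m; V_B = Σ kqᵢ/rᵢ = 1.68×10⁵ V.
ΔV = V_B − V_A = -4.18×10⁴ V.
W_ext = qΔV = (-4.50×10⁻⁶ C)(-4.18×10⁴ V) = 0.188 J.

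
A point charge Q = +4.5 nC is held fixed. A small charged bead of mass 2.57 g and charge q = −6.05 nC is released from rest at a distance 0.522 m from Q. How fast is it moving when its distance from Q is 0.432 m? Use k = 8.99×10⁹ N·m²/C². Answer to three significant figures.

8.72×10⁻³ m/s

Only the electrostatic force acts, so mechanical energy is conserved: ½mv² = U₁ − U₂ = kQq(1/r₁ − 1/r₂).
U₁ − U₂ = (8.99×10⁹ N·m²/C²)(4.50×10⁻⁹ C)(-6.05×10⁻⁹ C)(1/0.522 − 1/0.432) = 9.77×10⁻⁸ J.
v = √(2·9.77×10⁻⁸/2.57×10⁻³) = 8.72×10⁻³ m/s.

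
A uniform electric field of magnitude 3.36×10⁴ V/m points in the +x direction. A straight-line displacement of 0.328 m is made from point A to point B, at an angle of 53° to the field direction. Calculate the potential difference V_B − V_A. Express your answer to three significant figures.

-6630 V

Only the component of displacement along E changes the potential: ΔV = −E·d·cosθ.
ΔV = −(3.36×10⁴ V/m)(0.328 m)cos53° = -6630 V.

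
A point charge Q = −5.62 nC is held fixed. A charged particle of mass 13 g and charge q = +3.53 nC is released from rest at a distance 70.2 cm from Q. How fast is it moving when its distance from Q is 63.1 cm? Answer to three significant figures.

Only the electrostatic force acts, so mechanical energy is conserved: ½mv² = U₁ − U₂ = kQq(1/r₁ − 1/r₂).
U₁ − U₂ = (8.99×10⁹ N·m²/C²)(-5.62×10⁻⁹ C)(3.53×10⁻⁹ C)(1/0.702 − 1/0.631) = 2.86×10⁻⁸ J.
v = √(2·2.86×10⁻⁸/0.0130) = 2.10×10⁻³ m/s.

2.10×10⁻³ m/s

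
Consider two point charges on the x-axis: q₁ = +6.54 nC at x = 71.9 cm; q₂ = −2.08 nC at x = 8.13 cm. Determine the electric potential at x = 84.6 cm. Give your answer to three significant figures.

The total potential is the scalar sum of each charge's contribution, V = Σ kqᵢ/rᵢ.
Distances from the field point to each charge: r₁ = 0.127 m, r₂ = 0.765 m.
V = k[(6.54×10⁻⁹)/(0.127) + (-2.08×10⁻⁹)/(0.765)] = 438 V.

438 V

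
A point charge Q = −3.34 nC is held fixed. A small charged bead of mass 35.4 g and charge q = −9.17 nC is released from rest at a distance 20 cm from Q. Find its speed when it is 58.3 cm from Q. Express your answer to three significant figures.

Only the electrostatic force acts, so mechanical energy is conserved: ½mv² = U₁ − U₂ = kQq(1/r₁ − 1/r₂).
U₁ − U₂ = (8.99×10⁹ N·m²/C²)(-3.34×10⁻⁹ C)(-9.17×10⁻⁹ C)(1/0.200 − 1/0.583) = 9.04×10⁻⁷ J.
v = √(2·9.04×10⁻⁷/0.0354) = 7.15×10⁻³ m/s.

7.15×10⁻³ m/s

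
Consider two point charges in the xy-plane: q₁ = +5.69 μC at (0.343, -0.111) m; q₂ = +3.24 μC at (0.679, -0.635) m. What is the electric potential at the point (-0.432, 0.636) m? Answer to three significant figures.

The total potential is the scalar sum of each charge's contribution, V = Σ kqᵢ/rᵢ.
Distances from the field point to each charge: r₁ = 1.08 m, r₂ = 1.69 m.
V = k[(5.69×10⁻⁶)/(1.08) + (3.24×10⁻⁶)/(1.69)] = 6.48×10⁴ V.

6.48×10⁴ V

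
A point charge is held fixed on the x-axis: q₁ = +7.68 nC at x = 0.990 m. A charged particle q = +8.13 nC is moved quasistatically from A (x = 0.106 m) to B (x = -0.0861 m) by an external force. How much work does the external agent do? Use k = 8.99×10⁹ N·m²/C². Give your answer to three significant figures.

For quasistatic motion the external work equals the change in potential energy: W_ext = qΔV = q(V_B − V_A).
At A: distance to the source charge is 0.884 m; V_A = kq₁/r = 78.1 V.
At B: distance to the source charge is 1.08 m; V_B = kq₁/r = 64.2 V.
ΔV = V_B − V_A = -13.9 V.
W_ext = qΔV = (8.13×10⁻⁹ C)(-13.9 V) = -1.13×10⁻⁷ J.

-1.13×10⁻⁷ J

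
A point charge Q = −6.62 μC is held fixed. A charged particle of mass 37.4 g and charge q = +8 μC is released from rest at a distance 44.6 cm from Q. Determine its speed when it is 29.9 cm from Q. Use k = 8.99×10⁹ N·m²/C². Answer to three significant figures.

Only the electrostatic force acts, so mechanical energy is conserved: ½mv² = U₁ − U₂ = kQq(1/r₁ − 1/r₂).
U₁ − U₂ = (8.99×10⁹ N·m²/C²)(-6.62×10⁻⁶ C)(8.00×10⁻⁶ C)(1/0.446 − 1/0.299) = 0.525 J.
v = √(2·0.525/0.0374) = 5.30 m/s.

5.30 m/s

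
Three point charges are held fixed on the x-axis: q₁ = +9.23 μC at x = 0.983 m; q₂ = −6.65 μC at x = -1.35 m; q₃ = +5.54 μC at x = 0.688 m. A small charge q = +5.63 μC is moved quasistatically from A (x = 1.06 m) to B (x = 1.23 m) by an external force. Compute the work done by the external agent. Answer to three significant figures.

-4.40 J

For quasistatic motion the external work equals the change in potential energy: W_ext = qΔV = q(V_B − V_A).
At A: distances to the source charges are 0.0770 m, 2.41 m, 0.372 m; V_A = Σ kqᵢ/rᵢ = 1.19×10⁶ V.
At B: distances to the source charges are 0.247 m, 2.58 m, 0.542 m; V_B = Σ kqᵢ/rᵢ = 4.05×10⁵ V.
ΔV = V_B − V_A = -7.82×10⁵ V.
W_ext = qΔV = (5.63×10⁻⁶ C)(-7.82×10⁵ V) = -4.40 J.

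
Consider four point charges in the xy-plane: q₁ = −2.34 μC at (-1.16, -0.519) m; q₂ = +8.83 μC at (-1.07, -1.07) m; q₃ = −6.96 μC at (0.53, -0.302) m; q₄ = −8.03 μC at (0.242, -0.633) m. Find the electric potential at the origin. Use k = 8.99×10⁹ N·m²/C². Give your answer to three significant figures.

Electric potential is a scalar, so the contributions from each charge add algebraically: V = Σ kqᵢ/rᵢ.
Distances from the field point to each charge: r₁ = 1.27 m, r₂ = 1.51 m, r₃ = 0.610 m, r₄ = 0.678 m.
V = k[(-2.34×10⁻⁶)/(1.27) + (8.83×10⁻⁶)/(1.51) + (-6.96×10⁻⁶)/(0.610) + (-8.03×10⁻⁶)/(0.678)] = -1.73×10⁵ V.

-1.73×10⁵ V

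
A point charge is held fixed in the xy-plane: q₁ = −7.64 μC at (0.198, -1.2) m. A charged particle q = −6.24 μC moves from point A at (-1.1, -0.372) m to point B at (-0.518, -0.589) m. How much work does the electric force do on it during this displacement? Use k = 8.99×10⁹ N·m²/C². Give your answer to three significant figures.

-0.177 J

The work done by the electric force is W_field = −ΔU = −q(V_B − V_A) = q(V_A − V_B).
At A: distance to the source charge is 1.54 m; V_A = kq₁/r = -4.46×10⁴ V.
At B: distance to the source charge is 0.941 m; V_B = kq₁/r = -7.30×10⁴ V.
ΔV = V_B − V_A = -2.84×10⁴ V.
W_field = −qΔV = −(-6.24×10⁻⁶ C)(-2.84×10⁴ V) = -0.177 J.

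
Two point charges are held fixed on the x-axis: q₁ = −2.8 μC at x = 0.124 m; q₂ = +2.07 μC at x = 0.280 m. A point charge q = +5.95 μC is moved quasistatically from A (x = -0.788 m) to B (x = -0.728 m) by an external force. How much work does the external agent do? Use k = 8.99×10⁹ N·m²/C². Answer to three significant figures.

For quasistatic motion the external work equals the change in potential energy: W_ext = qΔV = q(V_B − V_A).
At A: distances to the source charges are 0.912 m, 1.07 m; V_A = Σ kqᵢ/rᵢ = -1.02×10⁴ V.
At B: distances to the source charges are 0.852 m, 1.01 m; V_B = Σ kqᵢ/rᵢ = -1.11×10⁴ V.
ΔV = V_B − V_A = -907 V.
W_ext = qΔV = (5.95×10⁻⁶ C)(-907 V) = -5.39×10⁻³ J.

-5.39×10⁻³ J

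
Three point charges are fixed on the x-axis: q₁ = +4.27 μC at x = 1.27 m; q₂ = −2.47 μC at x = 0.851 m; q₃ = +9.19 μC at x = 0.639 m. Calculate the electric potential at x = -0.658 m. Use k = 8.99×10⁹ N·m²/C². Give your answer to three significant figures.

6.89×10⁴ V

The total potential is the scalar sum of each charge's contribution, V = Σ kqᵢ/rᵢ.
Distances from the field point to each charge: r₁ = 1.93 m, r₂ = 1.51 m, r₃ = 1.30 m.
V = k[(4.27×10⁻⁶)/(1.93) + (-2.47×10⁻⁶)/(1.51) + (9.19×10⁻⁶)/(1.30)] = 6.89×10⁴ V.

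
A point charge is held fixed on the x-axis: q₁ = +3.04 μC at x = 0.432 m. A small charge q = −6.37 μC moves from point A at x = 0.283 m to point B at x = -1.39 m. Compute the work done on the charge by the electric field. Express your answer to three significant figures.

-1.07 J

The work done by the electric force is W_field = −ΔU = −q(V_B − V_A) = q(V_A − V_B).
At A: distance to the source charge is 0.149 m; V_A = kq₁/r = 1.83×10⁵ V.
At B: distance to the source charge is 1.82 m; V_B = kq₁/r = 1.50×10⁴ V.
ΔV = V_B − V_A = -1.68×10⁵ V.
W_field = −qΔV = −(-6.37×10⁻⁶ C)(-1.68×10⁵ V) = -1.07 J.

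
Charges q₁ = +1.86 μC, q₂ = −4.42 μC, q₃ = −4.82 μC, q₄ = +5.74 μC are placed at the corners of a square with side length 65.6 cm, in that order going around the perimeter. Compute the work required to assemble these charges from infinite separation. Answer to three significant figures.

The assembly work is the sum of pairwise potential energies, U = Σ_{i<j} kqᵢqⱼ/rᵢⱼ.
The four side pairs have separation 0.656 m and the two diagonal pairs 0.928 m.
Summing all 6 pair terms gives U = -0.386 J.

-0.386 J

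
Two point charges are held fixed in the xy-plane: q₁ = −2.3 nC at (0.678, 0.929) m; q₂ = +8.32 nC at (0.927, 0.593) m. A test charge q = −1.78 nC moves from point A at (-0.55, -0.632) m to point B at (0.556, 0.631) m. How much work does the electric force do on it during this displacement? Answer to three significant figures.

The work done by the electric force is W_field = −ΔU = −q(V_B − V_A) = q(V_A − V_B).
At A: distances to the source charges are 1.99 m, 1.92 m; V_A = Σ kqᵢ/rᵢ = 28.6 V.
At B: distances to the source charges are 0.322 m, 0.373 m; V_B = Σ kqᵢ/rᵢ = 136 V.
ΔV = V_B − V_A = 108 V.
W_field = −qΔV = −(-1.78×10⁻⁹ C)(108 V) = 1.92×10⁻⁷ J.

1.92×10⁻⁷ J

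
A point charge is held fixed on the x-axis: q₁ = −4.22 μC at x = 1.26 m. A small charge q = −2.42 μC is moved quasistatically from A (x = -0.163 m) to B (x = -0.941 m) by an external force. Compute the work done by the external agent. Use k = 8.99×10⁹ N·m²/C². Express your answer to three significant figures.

-0.0228 J

For quasistatic motion the external work equals the change in potential energy: W_ext = qΔV = q(V_B − V_A).
At A: distance to the source charge is 1.42 m; V_A = kq₁/r = -2.67×10⁴ V.
At B: distance to the source charge is 2.20 m; V_B = kq₁/r = -1.72×10⁴ V.
ΔV = V_B − V_A = 9420 V.
W_ext = qΔV = (-2.42×10⁻⁶ C)(9420 V) = -0.0228 J.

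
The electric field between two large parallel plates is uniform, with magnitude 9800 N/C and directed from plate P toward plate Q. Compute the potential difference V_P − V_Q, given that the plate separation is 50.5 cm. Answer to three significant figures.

In a uniform field, potential decreases in the direction of E: ΔV = −E·d for a displacement d parallel to E.
Going from Q to P is a displacement of 50.5 cm opposite to the field, so V_P − V_Q = +Ed = 4950 V.

4950 V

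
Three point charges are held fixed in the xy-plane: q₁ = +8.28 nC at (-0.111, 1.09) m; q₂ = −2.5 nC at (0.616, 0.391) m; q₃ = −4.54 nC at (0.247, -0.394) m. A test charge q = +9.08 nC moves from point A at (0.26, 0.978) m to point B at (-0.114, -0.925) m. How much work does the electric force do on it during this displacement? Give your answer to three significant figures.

1.55×10⁻⁶ J

The work done by the electric force is W_field = −ΔU = −q(V_B − V_A) = q(V_A − V_B).
At A: distances to the source charges are 0.388 m, 0.687 m, 1.37 m; V_A = Σ kqᵢ/rᵢ = 130 V.
At B: distances to the source charges are 2.02 m, 1.50 m, 0.642 m; V_B = Σ kqᵢ/rᵢ = -41.6 V.
ΔV = V_B − V_A = -171 V.
W_field = −qΔV = −(9.08×10⁻⁹ C)(-171 V) = 1.55×10⁻⁶ J.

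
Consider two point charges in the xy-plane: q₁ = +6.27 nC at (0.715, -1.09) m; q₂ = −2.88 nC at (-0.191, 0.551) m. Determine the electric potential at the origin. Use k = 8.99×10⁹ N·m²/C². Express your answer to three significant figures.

-1.16 V

The total potential is the scalar sum of each charge's contribution, V = Σ kqᵢ/rᵢ.
Distances from the field point to each charge: r₁ = 1.30 m, r₂ = 0.583 m.
V = k[(6.27×10⁻⁹)/(1.30) + (-2.88×10⁻⁹)/(0.583)] = -1.16 V.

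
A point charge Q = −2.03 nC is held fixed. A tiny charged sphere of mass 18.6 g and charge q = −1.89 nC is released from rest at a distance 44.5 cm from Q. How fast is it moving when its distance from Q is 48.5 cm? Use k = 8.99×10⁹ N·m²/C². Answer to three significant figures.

Only the electrostatic force acts, so mechanical energy is conserved: ½mv² = U₁ − U₂ = kQq(1/r₁ − 1/r₂).
U₁ − U₂ = (8.99×10⁹ N·m²/C²)(-2.03×10⁻⁹ C)(-1.89×10⁻⁹ C)(1/0.445 − 1/0.485) = 6.39×10⁻⁹ J.
v = √(2·6.39×10⁻⁹/0.0186) = 8.29×10⁻⁴ m/s.

8.29×10⁻⁴ m/s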